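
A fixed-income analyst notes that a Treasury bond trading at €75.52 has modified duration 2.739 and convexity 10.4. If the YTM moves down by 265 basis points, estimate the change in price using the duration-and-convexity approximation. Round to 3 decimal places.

Duration effect: -D_mod·Δy = -2.739 × (-0.0265) = +0.0725835
Convexity effect: ½·C·(Δy)² = 0.5 × 10.4 × (-0.0265)² = +0.0036517
ΔP/P ≈ +0.0725835 + 0.0036517 = +0.0762352
ΔP ≈ 75.52 × (+0.0762352) = +5.757282304.

+€5.757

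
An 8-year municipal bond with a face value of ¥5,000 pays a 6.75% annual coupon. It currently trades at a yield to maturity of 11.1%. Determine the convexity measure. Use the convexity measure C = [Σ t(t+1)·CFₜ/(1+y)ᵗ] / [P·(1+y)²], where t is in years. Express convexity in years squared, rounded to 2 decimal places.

With y = 0.111:
  t   CF        PV=CF/(1+0.111)^t    t·PV        t(t+1)·PV
  1       337.50       303.7804       303.7804         607.5608
  2       337.50       273.4297       546.8594       1,640.5781
  3       337.50       246.1113       738.3340       2,953.3359
  4       337.50       221.5223       886.0894       4,430.4469
  5       337.50       199.3901       996.9503       5,981.7015
  6       337.50       179.4690     1,076.8140       7,537.6977
  7       337.50       161.5382     1,130.7677       9,046.1418
  8     5,337.50     2,299.4577    18,395.6612     165,560.9512
  Σ                  3,884.6987    24,075.2563     197,758.4139
P = 3,884.6987.
Convexity = Σ t(t+1)·PV / [P·(1+y)²] = 197,758.4139 / (3,884.6987 × 1.234321) = 41.24293.

41.24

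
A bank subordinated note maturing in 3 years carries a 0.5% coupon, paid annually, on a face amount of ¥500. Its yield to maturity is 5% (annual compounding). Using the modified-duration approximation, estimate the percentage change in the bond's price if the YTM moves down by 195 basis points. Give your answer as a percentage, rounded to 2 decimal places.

+5.54%

Periodic yield y = 0.05. Modified duration first:
  t   CF        PV=CF/(1+0.05)^t    t·PV
  1         2.50         2.3810         2.3810
  2         2.50         2.2676         4.5351
  3       502.50       434.0784     1,302.2352
  Σ                    438.7269     1,309.1513
P = 438.7269; D_Mac = 2.98398 yrs; D_mod = 2.98398/(1+0.05) = 2.84188 yrs.
ΔP/P ≈ -D_mod · Δy = -2.84188 × (-0.0195) = +0.055417 = +5.5417%.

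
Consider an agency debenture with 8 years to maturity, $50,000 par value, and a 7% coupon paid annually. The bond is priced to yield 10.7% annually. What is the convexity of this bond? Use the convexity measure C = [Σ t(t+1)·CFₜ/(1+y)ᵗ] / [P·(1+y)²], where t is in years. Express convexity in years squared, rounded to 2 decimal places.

With y = 0.107:
  t   CF        PV=CF/(1+0.107)^t    t·PV        t(t+1)·PV
  1     3,500.00     3,161.6983     3,161.6983       6,323.3966
  2     3,500.00     2,856.0960     5,712.1920      17,136.5761
  3     3,500.00     2,580.0325     7,740.0976      30,960.3904
  4     3,500.00     2,330.6527     9,322.6108      46,613.0538
  5     3,500.00     2,105.3773    10,526.8866      63,161.3196
  6     3,500.00     1,901.8765    11,411.2592      79,878.8143
  7     3,500.00     1,718.0456    12,026.3195      96,210.5562
  8    53,500.00    23,723.1751   189,785.4011   1,708,068.6096
  Σ                 40,376.9541   249,686.4650   2,048,352.7164
P = 40,376.9541.
Convexity = Σ t(t+1)·PV / [P·(1+y)²] = 2,048,352.7164 / (40,376.9541 × 1.225449) = 41.39767.

41.40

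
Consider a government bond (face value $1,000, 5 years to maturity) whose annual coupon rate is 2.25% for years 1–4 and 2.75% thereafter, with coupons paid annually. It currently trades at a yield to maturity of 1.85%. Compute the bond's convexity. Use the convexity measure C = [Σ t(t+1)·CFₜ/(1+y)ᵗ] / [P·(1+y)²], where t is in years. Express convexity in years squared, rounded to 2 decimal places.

With y = 0.0185:
  t   CF        PV=CF/(1+0.0185)^t    t·PV        t(t+1)·PV
  1        22.50        22.0913        22.0913          44.1826
  2        22.50        21.6900        43.3801         130.1403
  3        22.50        21.2961        63.8882         255.5528
  4        22.50        20.9092        83.6370         418.1849
  5     1,027.50       937.5116     4,687.5581      28,125.3489
  Σ                  1,023.4983     4,900.5547      28,973.4095
P = 1,023.4983.
Convexity = Σ t(t+1)·PV / [P·(1+y)²] = 28,973.4095 / (1,023.4983 × 1.037342) = 27.28918.

27.29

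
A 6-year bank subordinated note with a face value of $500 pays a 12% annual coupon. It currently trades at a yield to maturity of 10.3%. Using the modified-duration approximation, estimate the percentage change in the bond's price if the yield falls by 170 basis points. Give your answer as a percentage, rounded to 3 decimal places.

Periodic yield y = 0.103. Modified duration first:
  t   CF        PV=CF/(1+0.103)^t    t·PV
  1        60.00        54.3971        54.3971
  2        60.00        49.3174        98.6348
  3        60.00        44.7121       134.1362
  4        60.00        40.5368       162.1471
  5        60.00        36.7514       183.7569
  6       560.00       310.9818     1,865.8907
  Σ                    536.6965     2,498.9628
P = 536.6965; D_Mac = 4.65619 yrs; D_mod = 4.65619/(1+0.103) = 4.22139 yrs.
ΔP/P ≈ -D_mod · Δy = -4.22139 × (-0.017) = +0.071764 = +7.1764%.

+7.176%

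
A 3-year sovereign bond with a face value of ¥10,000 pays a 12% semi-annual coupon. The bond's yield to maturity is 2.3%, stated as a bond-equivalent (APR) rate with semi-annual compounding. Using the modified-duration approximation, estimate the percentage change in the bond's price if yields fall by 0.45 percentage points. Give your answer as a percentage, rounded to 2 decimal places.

Periodic yield y = 0.0115. Modified duration first:
  t   CF        PV=CF/(1+0.0115)^t    t·PV
  1       600.00       593.1784       593.1784
  2       600.00       586.4345     1,172.8689
  3       600.00       579.7671     1,739.3014
  4       600.00       573.1756     2,292.7024
  5       600.00       566.6590     2,833.2952
  6    10,600.00     9,897.1589    59,382.9534
  Σ                 12,796.3736    68,014.2997
P = 12,796.3736; D_Mac = 5.31512 half-year periods = 2.65756 yrs; D_mod = 2.65756/(1+0.0115) = 2.62735 yrs.
ΔP/P ≈ -D_mod · Δy = -2.62735 × (-0.0045) = +0.011823 = +1.1823%.

+1.18%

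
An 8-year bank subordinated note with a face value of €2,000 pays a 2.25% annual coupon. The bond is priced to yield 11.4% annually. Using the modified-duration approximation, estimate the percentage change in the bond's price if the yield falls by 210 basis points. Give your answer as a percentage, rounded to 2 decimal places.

+13.45%

Periodic yield y = 0.114. Modified duration first:
  t   CF        PV=CF/(1+0.114)^t    t·PV
  1        45.00        40.3950        40.3950
  2        45.00        36.2612        72.5224
  3        45.00        32.5504        97.6513
  4        45.00        29.2194       116.8777
  5        45.00        26.2293       131.1465
  6        45.00        23.5451       141.2709
  7        45.00        21.1357       147.9497
  8     2,045.00       862.2075     6,897.6598
  Σ                  1,071.5436     7,645.4733
P = 1,071.5436; D_Mac = 7.13501 yrs; D_mod = 7.13501/(1+0.114) = 6.40486 yrs.
ΔP/P ≈ -D_mod · Δy = -6.40486 × (-0.021) = +0.134502 = +13.4502%.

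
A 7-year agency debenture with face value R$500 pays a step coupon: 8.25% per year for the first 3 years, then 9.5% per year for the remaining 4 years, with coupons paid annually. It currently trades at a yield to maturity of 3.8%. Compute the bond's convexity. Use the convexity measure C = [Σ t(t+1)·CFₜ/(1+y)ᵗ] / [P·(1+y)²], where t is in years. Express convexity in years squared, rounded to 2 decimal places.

With y = 0.038:
  t   CF        PV=CF/(1+0.038)^t    t·PV        t(t+1)·PV
  1        41.25        39.7399        39.7399          79.4798
  2        41.25        38.2851        76.5701         229.7103
  3        41.25        36.8835       110.6504         442.6018
  4        47.50        40.9170       163.6682         818.3408
  5        47.50        39.4191       197.0956       1,182.5734
  6        47.50        37.9760       227.8561       1,594.9930
  7       547.50       421.6991     2,951.8935      23,615.1482
  Σ                    654.9197     3,767.4738      27,962.8472
P = 654.9197.
Convexity = Σ t(t+1)·PV / [P·(1+y)²] = 27,962.8472 / (654.9197 × 1.077444) = 39.62768.

39.63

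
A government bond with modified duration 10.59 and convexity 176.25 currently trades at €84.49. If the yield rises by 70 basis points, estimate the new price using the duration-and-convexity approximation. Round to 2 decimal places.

€78.59

Duration effect: -D_mod·Δy = -10.59 × (+0.007) = -0.074130
Convexity effect: ½·C·(Δy)² = 0.5 × 176.25 × (0.007)² = +0.004318125
ΔP/P ≈ -0.074130 + 0.004318125 = -0.069811875
New price ≈ 84.49 × (1 - 0.069811875) = 78.59159468125.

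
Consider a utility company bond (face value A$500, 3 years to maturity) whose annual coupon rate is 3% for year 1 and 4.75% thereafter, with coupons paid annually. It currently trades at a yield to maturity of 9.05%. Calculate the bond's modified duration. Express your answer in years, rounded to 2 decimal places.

2.65 years

Periodic yield y = 0.0905. First find Macaulay duration:
  t   CF        PV=CF/(1+0.0905)^t    t·PV
  1        15.00        13.7552        13.7552
  2        23.75        19.9716        39.9431
  3       523.75       403.8751     1,211.6252
  Σ                    437.6018     1,265.3235
P = 437.6018; Macaulay duration = 1,265.3235 / 437.6018 = 2.89150 years.
Modified duration = D_Mac / (1 + y) = 2.89150 / 1.0905 = 2.65153 years.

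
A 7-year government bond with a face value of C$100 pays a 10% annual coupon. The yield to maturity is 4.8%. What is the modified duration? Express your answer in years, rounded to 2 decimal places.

Periodic yield y = 0.048. First find Macaulay duration:
  t   CF        PV=CF/(1+0.048)^t    t·PV
  1        10.00         9.5420         9.5420
  2        10.00         9.1049        18.2099
  3        10.00         8.6879        26.0638
  4        10.00         8.2900        33.1600
  5        10.00         7.9103        39.5516
  6        10.00         7.5480        45.2880
  7       110.00        79.2253       554.5769
  Σ                    130.3085       726.3921
P = 130.3085; Macaulay duration = 726.3921 / 130.3085 = 5.57441 years.
Modified duration = D_Mac / (1 + y) = 5.57441 / 1.048 = 5.31909 years.

5.32 years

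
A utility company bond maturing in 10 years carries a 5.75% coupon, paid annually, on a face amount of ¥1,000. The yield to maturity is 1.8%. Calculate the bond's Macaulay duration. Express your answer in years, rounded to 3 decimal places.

8.215 years

Periodic yield y = 0.018. Discount each cash flow and weight by its year:
  t   CF        PV=CF/(1+0.018)^t    t·PV
  1        57.50        56.4833        56.4833
  2        57.50        55.4846       110.9692
  3        57.50        54.5035       163.5105
  4        57.50        53.5398       214.1592
  5        57.50        52.5931       262.9656
  6        57.50        51.6632       309.9791
  7        57.50        50.7497       355.2478
  8        57.50        49.8523       398.8188
  9        57.50        48.9709       440.7379
  10    1,057.50       884.7134     8,847.1338
  Σ                  1,358.5538    11,160.0052
Price P = Σ PV = 1,358.5538.
Macaulay duration = Σ(t·PV) / P = 11,160.0052 / 1,358.5538 = 8.21462 years.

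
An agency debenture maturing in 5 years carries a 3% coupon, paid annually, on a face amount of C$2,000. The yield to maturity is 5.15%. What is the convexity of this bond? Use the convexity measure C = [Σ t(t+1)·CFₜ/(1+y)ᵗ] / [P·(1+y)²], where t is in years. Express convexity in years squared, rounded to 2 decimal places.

With y = 0.0515:
  t   CF        PV=CF/(1+0.0515)^t    t·PV        t(t+1)·PV
  1        60.00        57.0613        57.0613         114.1227
  2        60.00        54.2666       108.5332         325.5997
  3        60.00        51.6088       154.8263         619.3051
  4        60.00        49.0811       196.3243         981.6217
  5     2,060.00     1,602.5841     8,012.9206      48,077.5236
  Σ                  1,814.6019     8,529.6658      50,118.1728
P = 1,814.6019.
Convexity = Σ t(t+1)·PV / [P·(1+y)²] = 50,118.1728 / (1,814.6019 × 1.105652) = 24.98017.

24.98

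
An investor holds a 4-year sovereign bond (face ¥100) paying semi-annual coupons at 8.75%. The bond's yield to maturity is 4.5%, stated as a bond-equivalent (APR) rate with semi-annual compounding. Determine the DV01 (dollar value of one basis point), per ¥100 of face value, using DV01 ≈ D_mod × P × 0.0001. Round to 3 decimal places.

Periodic yield y = 0.0225.
  t   CF        PV=CF/(1+0.0225)^t    t·PV
  1        4.375         4.2787         4.2787
  2        4.375         4.1846         8.3692
  3        4.375         4.0925        12.2775
  4        4.375         4.0024        16.0098
  5        4.375         3.9144        19.5718
  6        4.375         3.8282        22.9694
  7        4.375         3.7440        26.2079
  8      104.375        87.3554       698.8435
  Σ                    115.4003       808.5278
P = 115.4003; D_Mac = 7.00629 half-year periods = 3.50315 yrs; D_mod = 3.42606 yrs.
DV01 ≈ 3.42606 × 115.4003 × 0.0001 = 0.039537.

¥0.040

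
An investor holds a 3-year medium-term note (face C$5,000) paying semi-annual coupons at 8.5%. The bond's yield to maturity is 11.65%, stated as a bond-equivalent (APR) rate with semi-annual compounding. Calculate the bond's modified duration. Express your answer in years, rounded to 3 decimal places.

2.548 years

Periodic yield y = 0.05825. First find Macaulay duration:
  t   CF        PV=CF/(1+0.05825)^t    t·PV
  1       212.50       200.8032       200.8032
  2       212.50       189.7503       379.5005
  3       212.50       179.3057       537.9171
  4       212.50       169.4361       677.7442
  5       212.50       160.1097       800.5483
  6     5,212.50     3,711.2175    22,267.3049
  Σ                  4,610.6224    24,863.8183
P = 4,610.6224; Macaulay duration = 24,863.8183 / 4,610.6224 = 5.39272 half-year periods = 2.69636 years.
Modified duration = D_Mac / (1 + y) = 2.69636 / 1.05825 = 2.54794 years.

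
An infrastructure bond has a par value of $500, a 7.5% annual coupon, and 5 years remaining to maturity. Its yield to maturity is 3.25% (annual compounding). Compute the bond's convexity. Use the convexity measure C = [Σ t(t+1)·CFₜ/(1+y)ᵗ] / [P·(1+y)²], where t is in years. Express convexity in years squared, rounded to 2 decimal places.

With y = 0.0325:
  t   CF        PV=CF/(1+0.0325)^t    t·PV        t(t+1)·PV
  1        37.50        36.3196        36.3196          72.6392
  2        37.50        35.1764        70.3528         211.0583
  3        37.50        34.0691       102.2074         408.8296
  4        37.50        32.9967       131.9870         659.9348
  5       537.50       458.0661     2,290.3306      13,741.9835
  Σ                    596.6280     2,631.1973      15,094.4454
P = 596.6280.
Convexity = Σ t(t+1)·PV / [P·(1+y)²] = 15,094.4454 / (596.6280 × 1.066056) = 23.73195.

23.73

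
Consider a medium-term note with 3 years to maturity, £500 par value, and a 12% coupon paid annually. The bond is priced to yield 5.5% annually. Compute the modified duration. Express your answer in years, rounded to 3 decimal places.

2.573 years

Periodic yield y = 0.055. First find Macaulay duration:
  t   CF        PV=CF/(1+0.055)^t    t·PV
  1        60.00        56.8720        56.8720
  2        60.00        53.9071       107.8143
  3       560.00       476.9037     1,430.7110
  Σ                    587.6828     1,595.3973
P = 587.6828; Macaulay duration = 1,595.3973 / 587.6828 = 2.71472 years.
Modified duration = D_Mac / (1 + y) = 2.71472 / 1.055 = 2.57320 years.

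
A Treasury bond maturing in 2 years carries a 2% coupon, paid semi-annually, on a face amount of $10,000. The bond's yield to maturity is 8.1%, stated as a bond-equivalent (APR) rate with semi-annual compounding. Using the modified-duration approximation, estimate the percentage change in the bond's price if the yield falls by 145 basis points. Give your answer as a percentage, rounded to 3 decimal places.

Periodic yield y = 0.0405. Modified duration first:
  t   CF        PV=CF/(1+0.0405)^t    t·PV
  1       100.00        96.1076        96.1076
  2       100.00        92.3668       184.7336
  3       100.00        88.7715       266.3146
  4    10,100.00     8,616.9393    34,467.7574
  Σ                  8,894.1853    35,014.9132
P = 8,894.1853; D_Mac = 3.93683 half-year periods = 1.96842 yrs; D_mod = 1.96842/(1+0.0405) = 1.89180 yrs.
ΔP/P ≈ -D_mod · Δy = -1.89180 × (-0.0145) = +0.027431 = +2.7431%.

+2.743%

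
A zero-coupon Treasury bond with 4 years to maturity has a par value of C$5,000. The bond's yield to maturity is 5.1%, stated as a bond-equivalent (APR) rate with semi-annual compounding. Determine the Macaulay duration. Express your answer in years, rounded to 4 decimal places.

4.0000 years

A zero-coupon bond has a single cash flow at maturity, so its Macaulay duration equals its maturity: 4 years.
(Equivalently: 8 semi-annual periods ÷ 2 = 4 years.)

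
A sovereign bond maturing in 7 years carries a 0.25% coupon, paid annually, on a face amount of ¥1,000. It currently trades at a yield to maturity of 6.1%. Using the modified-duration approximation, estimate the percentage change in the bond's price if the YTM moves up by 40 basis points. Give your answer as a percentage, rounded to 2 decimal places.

-2.61%

Periodic yield y = 0.061. Modified duration first:
  t   CF        PV=CF/(1+0.061)^t    t·PV
  1         2.50         2.3563         2.3563
  2         2.50         2.2208         4.4416
  3         2.50         2.0931         6.2794
  4         2.50         1.9728         7.8911
  5         2.50         1.8594         9.2968
  6         2.50         1.7525        10.5148
  7     1,002.50       662.3335     4,636.3342
  Σ                    674.5882     4,677.1141
P = 674.5882; D_Mac = 6.93329 yrs; D_mod = 6.93329/(1+0.061) = 6.53467 yrs.
ΔP/P ≈ -D_mod · Δy = -6.53467 × (+0.004) = -0.026139 = -2.6139%.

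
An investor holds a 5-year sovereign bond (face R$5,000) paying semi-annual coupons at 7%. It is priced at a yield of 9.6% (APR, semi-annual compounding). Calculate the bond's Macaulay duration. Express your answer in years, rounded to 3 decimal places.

Periodic yield y = 0.048. Discount each cash flow and weight by its period:
  t   CF        PV=CF/(1+0.048)^t    t·PV
  1       175.00       166.9847       166.9847
  2       175.00       159.3366       318.6732
  3       175.00       152.0387       456.1162
  4       175.00       145.0751       580.3005
  5       175.00       138.4305       692.1523
  6       175.00       132.0901       792.5408
  7       175.00       126.0402       882.2814
  8       175.00       120.2674       962.1389
  9       175.00       114.7589     1,032.8304
  10    5,175.00     3,238.1542    32,381.5421
  Σ                  4,493.1764    38,265.5603
Price P = Σ PV = 4,493.1764.
Macaulay duration = Σ(t·PV) / P = 38,265.5603 / 4,493.1764 = 8.51637 half-year periods.
In years: 8.51637 / 2 = 4.25819 years.

4.258 years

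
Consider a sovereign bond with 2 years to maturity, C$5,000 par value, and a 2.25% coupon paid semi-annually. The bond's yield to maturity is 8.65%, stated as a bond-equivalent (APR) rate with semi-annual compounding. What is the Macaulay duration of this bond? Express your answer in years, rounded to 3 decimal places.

1.964 years

Periodic yield y = 0.04325. Discount each cash flow and weight by its period:
  t   CF        PV=CF/(1+0.04325)^t    t·PV
  1        56.25        53.9180        53.9180
  2        56.25        51.6828       103.3655
  3        56.25        49.5402       148.6205
  4     5,056.25     4,268.4969    17,073.9874
  Σ                  4,423.6378    17,379.8914
Price P = Σ PV = 4,423.6378.
Macaulay duration = Σ(t·PV) / P = 17,379.8914 / 4,423.6378 = 3.92887 half-year periods.
In years: 3.92887 / 2 = 1.96443 years.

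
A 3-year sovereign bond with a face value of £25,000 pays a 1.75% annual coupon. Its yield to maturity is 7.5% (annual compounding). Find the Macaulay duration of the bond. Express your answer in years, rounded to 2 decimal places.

Periodic yield y = 0.075. Discount each cash flow and weight by its year:
  t   CF        PV=CF/(1+0.075)^t    t·PV
  1       437.50       406.9767       406.9767
  2       437.50       378.5830       757.1660
  3    25,437.50    20,476.1845    61,428.5535
  Σ                 21,261.7442    62,592.6962
Price P = Σ PV = 21,261.7442.
Macaulay duration = Σ(t·PV) / P = 62,592.6962 / 21,261.7442 = 2.94391 years.

2.94 years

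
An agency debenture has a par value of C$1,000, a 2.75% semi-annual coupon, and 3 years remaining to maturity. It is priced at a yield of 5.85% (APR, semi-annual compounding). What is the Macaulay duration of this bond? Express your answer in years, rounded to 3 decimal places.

2.895 years

Periodic yield y = 0.02925. Discount each cash flow and weight by its period:
  t   CF        PV=CF/(1+0.02925)^t    t·PV
  1        13.75        13.3592        13.3592
  2        13.75        12.9796        25.9592
  3        13.75        12.6107        37.8322
  4        13.75        12.2523        49.0094
  5        13.75        11.9041        59.5207
  6     1,013.75       852.7184     5,116.3102
  Σ                    915.8244     5,301.9909
Price P = Σ PV = 915.8244.
Macaulay duration = Σ(t·PV) / P = 5,301.9909 / 915.8244 = 5.78931 half-year periods.
In years: 5.78931 / 2 = 2.89465 years.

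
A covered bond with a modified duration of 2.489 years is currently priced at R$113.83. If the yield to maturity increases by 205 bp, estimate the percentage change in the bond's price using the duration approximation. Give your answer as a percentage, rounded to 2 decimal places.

Duration approximation: ΔP/P ≈ -D_mod · Δy = -2.489 × (+0.0205) = -0.0510245.
As a percentage: -5.10245%.

-5.10%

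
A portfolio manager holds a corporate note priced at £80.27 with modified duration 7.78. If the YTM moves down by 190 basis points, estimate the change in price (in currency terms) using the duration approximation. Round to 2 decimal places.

+£11.87

Duration approximation: ΔP/P ≈ -D_mod · Δy = -7.78 × (-0.019) = +0.147820.
ΔP ≈ 80.27 × (+0.147820) = +11.8655114.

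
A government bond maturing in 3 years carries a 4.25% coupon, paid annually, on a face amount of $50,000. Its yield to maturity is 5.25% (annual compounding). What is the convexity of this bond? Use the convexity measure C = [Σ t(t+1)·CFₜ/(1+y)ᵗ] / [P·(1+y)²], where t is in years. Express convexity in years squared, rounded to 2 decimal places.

With y = 0.0525:
  t   CF        PV=CF/(1+0.0525)^t    t·PV        t(t+1)·PV
  1     2,125.00     2,019.0024     2,019.0024       4,038.0048
  2     2,125.00     1,918.2920     3,836.5841      11,509.7523
  3    52,125.00    44,707.4351   134,122.3052     536,489.2208
  Σ                 48,644.7295   139,977.8917     552,036.9778
P = 48,644.7295.
Convexity = Σ t(t+1)·PV / [P·(1+y)²] = 552,036.9778 / (48,644.7295 × 1.107756) = 10.24444.

10.24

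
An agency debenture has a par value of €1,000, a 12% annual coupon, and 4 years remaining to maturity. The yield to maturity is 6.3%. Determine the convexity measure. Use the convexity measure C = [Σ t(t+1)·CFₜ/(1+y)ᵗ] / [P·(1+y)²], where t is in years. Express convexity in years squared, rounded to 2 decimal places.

With y = 0.063:
  t   CF        PV=CF/(1+0.063)^t    t·PV        t(t+1)·PV
  1       120.00       112.8881       112.8881         225.7761
  2       120.00       106.1976       212.3952         637.1856
  3       120.00        99.9037       299.7110       1,198.8441
  4     1,120.00       877.1724     3,508.6897      17,543.4483
  Σ                  1,196.1617     4,133.6839      19,605.2541
P = 1,196.1617.
Convexity = Σ t(t+1)·PV / [P·(1+y)²] = 19,605.2541 / (1,196.1617 × 1.129969) = 14.50494.

14.50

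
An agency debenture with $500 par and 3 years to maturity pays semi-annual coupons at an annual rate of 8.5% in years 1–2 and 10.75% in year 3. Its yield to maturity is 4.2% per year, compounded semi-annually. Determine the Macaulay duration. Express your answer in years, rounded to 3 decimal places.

Periodic yield y = 0.021. Discount each cash flow and weight by its period:
  t   CF        PV=CF/(1+0.021)^t    t·PV
  1       21.250        20.8129        20.8129
  2       21.250        20.3848        40.7697
  3       21.250        19.9656        59.8967
  4       21.250        19.5549        78.2197
  5       26.875        24.2225       121.1127
  6      526.875       465.1073     2,790.6437
  Σ                    570.0481     3,111.4554
Price P = Σ PV = 570.0481.
Macaulay duration = Σ(t·PV) / P = 3,111.4554 / 570.0481 = 5.45823 half-year periods.
In years: 5.45823 / 2 = 2.72912 years.

2.729 years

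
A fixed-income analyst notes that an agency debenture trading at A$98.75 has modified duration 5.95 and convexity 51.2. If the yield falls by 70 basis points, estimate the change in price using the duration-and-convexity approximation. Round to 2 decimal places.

Duration effect: -D_mod·Δy = -5.95 × (-0.007) = +0.041650
Convexity effect: ½·C·(Δy)² = 0.5 × 51.2 × (-0.007)² = +0.0012544
ΔP/P ≈ +0.041650 + 0.0012544 = +0.0429044
ΔP ≈ 98.75 × (+0.0429044) = +4.2368095.

+A$4.24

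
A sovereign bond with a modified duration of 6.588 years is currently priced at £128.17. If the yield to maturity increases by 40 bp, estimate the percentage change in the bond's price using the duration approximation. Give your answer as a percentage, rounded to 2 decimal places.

-2.64%

Duration approximation: ΔP/P ≈ -D_mod · Δy = -6.588 × (+0.004) = -0.026352.
As a percentage: -2.6352%.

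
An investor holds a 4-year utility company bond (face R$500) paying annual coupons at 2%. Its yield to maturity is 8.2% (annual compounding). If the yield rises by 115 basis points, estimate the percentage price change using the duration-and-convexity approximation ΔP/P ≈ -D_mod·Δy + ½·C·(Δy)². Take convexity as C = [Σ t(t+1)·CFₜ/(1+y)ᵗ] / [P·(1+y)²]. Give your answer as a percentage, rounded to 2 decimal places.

-4.00%

With y = 0.082:
  t   CF        PV=CF/(1+0.082)^t    t·PV        t(t+1)·PV
  1        10.00         9.2421         9.2421          18.4843
  2        10.00         8.5417        17.0834          51.2503
  3        10.00         7.8944        23.6832          94.7326
  4       510.00       372.1013     1,488.4050       7,442.0251
  Σ                    397.7795     1,538.4138       7,606.4923
P = 397.7795; D_Mac = 3.86750 yrs; D_mod = 3.57440 yrs; C = 16.33381.
Duration effect: -3.57440 × (+0.0115) = -0.041106
Convexity effect: 0.5 × 16.33381 × (0.0115)² = +0.0010801
ΔP/P ≈ -0.041106 + 0.0010801 = -0.040026 = -4.0026%.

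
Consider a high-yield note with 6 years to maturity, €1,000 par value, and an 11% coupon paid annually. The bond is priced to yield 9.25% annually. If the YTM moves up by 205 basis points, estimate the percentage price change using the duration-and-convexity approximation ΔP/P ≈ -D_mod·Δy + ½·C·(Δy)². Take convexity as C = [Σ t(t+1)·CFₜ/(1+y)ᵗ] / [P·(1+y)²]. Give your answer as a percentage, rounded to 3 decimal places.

With y = 0.0925:
  t   CF        PV=CF/(1+0.0925)^t    t·PV        t(t+1)·PV
  1       110.00       100.6865       100.6865         201.3730
  2       110.00        92.1616       184.3231         552.9693
  3       110.00        84.3584       253.0752       1,012.3008
  4       110.00        77.2159       308.8637       1,544.3186
  5       110.00        70.6782       353.3910       2,120.3459
  6     1,110.00       652.8213     3,916.9277      27,418.4939
  Σ                  1,077.9219     5,117.2672      32,849.8015
P = 1,077.9219; D_Mac = 4.74735 yrs; D_mod = 4.34540 yrs; C = 25.53304.
Duration effect: -4.34540 × (+0.0205) = -0.089081
Convexity effect: 0.5 × 25.53304 × (0.0205)² = +0.0053651
ΔP/P ≈ -0.089081 + 0.0053651 = -0.083715 = -8.3715%.

-8.372%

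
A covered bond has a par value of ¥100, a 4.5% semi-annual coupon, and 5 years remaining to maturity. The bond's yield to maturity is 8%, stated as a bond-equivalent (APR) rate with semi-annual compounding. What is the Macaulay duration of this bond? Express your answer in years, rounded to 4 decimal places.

Periodic yield y = 0.04. Discount each cash flow and weight by its period:
  t   CF        PV=CF/(1+0.04)^t    t·PV
  1         2.25         2.1635         2.1635
  2         2.25         2.0803         4.1605
  3         2.25         2.0002         6.0007
  4         2.25         1.9233         7.6932
  5         2.25         1.8493         9.2467
  6         2.25         1.7782        10.6692
  7         2.25         1.7098        11.9687
  8         2.25         1.6441        13.1524
  9         2.25         1.5808        14.2274
  10      102.25        69.0764       690.7644
  Σ                     85.8059       770.0467
Price P = Σ PV = 85.8059.
Macaulay duration = Σ(t·PV) / P = 770.0467 / 85.8059 = 8.97428 half-year periods.
In years: 8.97428 / 2 = 4.48714 years.

4.4871 years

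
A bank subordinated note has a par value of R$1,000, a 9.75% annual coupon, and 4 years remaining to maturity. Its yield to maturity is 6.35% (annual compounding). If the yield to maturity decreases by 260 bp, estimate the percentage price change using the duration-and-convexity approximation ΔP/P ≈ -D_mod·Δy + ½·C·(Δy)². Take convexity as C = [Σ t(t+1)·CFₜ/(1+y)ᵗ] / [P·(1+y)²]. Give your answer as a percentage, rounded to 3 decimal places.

+9.126%

With y = 0.0635:
  t   CF        PV=CF/(1+0.0635)^t    t·PV        t(t+1)·PV
  1        97.50        91.6784        91.6784         183.3568
  2        97.50        86.2044       172.4089         517.2266
  3        97.50        81.0573       243.1719         972.6876
  4     1,097.50       857.9353     3,431.7413      17,158.7066
  Σ                  1,116.8755     3,939.0005      18,831.9776
P = 1,116.8755; D_Mac = 3.52680 yrs; D_mod = 3.31622 yrs; C = 14.90789.
Duration effect: -3.31622 × (-0.026) = +0.086222
Convexity effect: 0.5 × 14.90789 × (-0.026)² = +0.0050389
ΔP/P ≈ +0.086222 + 0.0050389 = +0.091261 = +9.1261%.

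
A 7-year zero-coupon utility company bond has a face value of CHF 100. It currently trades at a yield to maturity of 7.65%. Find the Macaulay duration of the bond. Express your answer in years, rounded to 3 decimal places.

7.000 years

A zero-coupon bond has a single cash flow at maturity, so its Macaulay duration equals its maturity: 7 years.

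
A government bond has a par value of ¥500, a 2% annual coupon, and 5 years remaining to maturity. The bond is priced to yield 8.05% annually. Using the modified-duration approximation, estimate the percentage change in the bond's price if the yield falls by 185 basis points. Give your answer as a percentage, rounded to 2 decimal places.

Periodic yield y = 0.0805. Modified duration first:
  t   CF        PV=CF/(1+0.0805)^t    t·PV
  1        10.00         9.2550         9.2550
  2        10.00         8.5655        17.1309
  3        10.00         7.9273        23.7819
  4        10.00         7.3367        29.3468
  5       510.00       346.2951     1,731.4754
  Σ                    379.3795     1,810.9900
P = 379.3795; D_Mac = 4.77356 yrs; D_mod = 4.77356/(1+0.0805) = 4.41792 yrs.
ΔP/P ≈ -D_mod · Δy = -4.41792 × (-0.0185) = +0.081731 = +8.1731%.

+8.17%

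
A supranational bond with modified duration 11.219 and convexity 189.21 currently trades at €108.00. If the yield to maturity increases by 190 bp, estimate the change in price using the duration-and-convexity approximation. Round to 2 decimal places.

-€19.33

Duration effect: -D_mod·Δy = -11.219 × (+0.019) = -0.213161
Convexity effect: ½·C·(Δy)² = 0.5 × 189.21 × (0.019)² = +0.034152405
ΔP/P ≈ -0.213161 + 0.034152405 = -0.179008595
ΔP ≈ 108.00 × (-0.179008595) = -19.33292826.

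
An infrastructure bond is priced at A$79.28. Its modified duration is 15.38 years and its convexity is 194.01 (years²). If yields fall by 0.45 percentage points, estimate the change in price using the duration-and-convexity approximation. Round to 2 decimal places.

Duration effect: -D_mod·Δy = -15.38 × (-0.0045) = +0.069210
Convexity effect: ½·C·(Δy)² = 0.5 × 194.01 × (-0.0045)² = +0.00196435125
ΔP/P ≈ +0.069210 + 0.00196435125 = +0.07117435125
ΔP ≈ 79.28 × (+0.07117435125) = +5.6427025671.

+A$5.64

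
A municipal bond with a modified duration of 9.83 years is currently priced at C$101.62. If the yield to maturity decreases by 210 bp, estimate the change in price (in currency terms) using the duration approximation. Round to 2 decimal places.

+C$20.98

Duration approximation: ΔP/P ≈ -D_mod · Δy = -9.83 × (-0.021) = +0.206430.
ΔP ≈ 101.62 × (+0.206430) = +20.9774166.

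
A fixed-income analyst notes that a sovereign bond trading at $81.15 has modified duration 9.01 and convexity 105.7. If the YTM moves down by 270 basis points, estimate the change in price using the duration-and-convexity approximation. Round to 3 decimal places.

Duration effect: -D_mod·Δy = -9.01 × (-0.027) = +0.243270
Convexity effect: ½·C·(Δy)² = 0.5 × 105.7 × (-0.027)² = +0.03852765
ΔP/P ≈ +0.243270 + 0.03852765 = +0.28179765
ΔP ≈ 81.15 × (+0.28179765) = +22.8678792975.

+$22.868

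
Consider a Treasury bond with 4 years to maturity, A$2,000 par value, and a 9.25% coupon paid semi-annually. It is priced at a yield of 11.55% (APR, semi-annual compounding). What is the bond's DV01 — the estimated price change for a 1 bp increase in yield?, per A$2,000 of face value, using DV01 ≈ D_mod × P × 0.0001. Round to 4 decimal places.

Periodic yield y = 0.05775.
  t   CF        PV=CF/(1+0.05775)^t    t·PV
  1        92.50        87.4498        87.4498
  2        92.50        82.6753       165.3506
  3        92.50        78.1615       234.4844
  4        92.50        73.8941       295.5763
  5        92.50        69.8597       349.2984
  6        92.50        66.0455       396.2733
  7        92.50        62.4397       437.0776
  8     2,092.50     1,335.3687    10,682.9497
  Σ                  1,855.8942    12,648.4599
P = 1,855.8942; D_Mac = 6.81529 half-year periods = 3.40765 yrs; D_mod = 3.22160 yrs.
DV01 ≈ 3.22160 × 1,855.8942 × 0.0001 = 0.597895.

A$0.5979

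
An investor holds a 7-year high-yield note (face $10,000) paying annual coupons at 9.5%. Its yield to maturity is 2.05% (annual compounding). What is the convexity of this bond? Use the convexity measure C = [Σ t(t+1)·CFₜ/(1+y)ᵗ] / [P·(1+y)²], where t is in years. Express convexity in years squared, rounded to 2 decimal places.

With y = 0.0205:
  t   CF        PV=CF/(1+0.0205)^t    t·PV        t(t+1)·PV
  1       950.00       930.9162       930.9162       1,861.8324
  2       950.00       912.2158     1,824.4316       5,473.2948
  3       950.00       893.8910     2,681.6731      10,726.6923
  4       950.00       875.9344     3,503.7375      17,518.6875
  5       950.00       858.3384     4,291.6922      25,750.1531
  6       950.00       841.0960     5,046.5758      35,326.0306
  7    10,950.00     9,499.9880    66,499.9159     531,999.3269
  Σ                 14,812.3798    84,778.9422     628,656.0176
P = 14,812.3798.
Convexity = Σ t(t+1)·PV / [P·(1+y)²] = 628,656.0176 / (14,812.3798 × 1.041420) = 40.75325.

40.75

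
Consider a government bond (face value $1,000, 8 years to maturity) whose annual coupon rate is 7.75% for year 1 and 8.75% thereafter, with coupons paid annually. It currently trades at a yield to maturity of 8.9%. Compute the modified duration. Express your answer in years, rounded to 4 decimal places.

5.6143 years

Periodic yield y = 0.089. First find Macaulay duration:
  t   CF        PV=CF/(1+0.089)^t    t·PV
  1        77.50        71.1662        71.1662
  2        87.50        73.7823       147.5646
  3        87.50        67.7524       203.2571
  4        87.50        62.2152       248.8608
  5        87.50        57.1306       285.6529
  6        87.50        52.4615       314.7691
  7        87.50        48.1740       337.2181
  8     1,087.50       549.8019     4,398.4151
  Σ                    982.4841     6,006.9040
P = 982.4841; Macaulay duration = 6,006.9040 / 982.4841 = 6.11400 years.
Modified duration = D_Mac / (1 + y) = 6.11400 / 1.089 = 5.61432 years.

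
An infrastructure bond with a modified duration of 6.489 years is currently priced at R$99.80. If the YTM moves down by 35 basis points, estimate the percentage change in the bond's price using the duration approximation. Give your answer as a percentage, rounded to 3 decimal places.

+2.271%

Duration approximation: ΔP/P ≈ -D_mod · Δy = -6.489 × (-0.0035) = +0.0227115.
As a percentage: +2.27115%.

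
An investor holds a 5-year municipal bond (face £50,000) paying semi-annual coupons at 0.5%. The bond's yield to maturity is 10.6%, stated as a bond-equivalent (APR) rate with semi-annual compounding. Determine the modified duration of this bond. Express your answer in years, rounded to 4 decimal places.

Periodic yield y = 0.053. First find Macaulay duration:
  t   CF        PV=CF/(1+0.053)^t    t·PV
  1       125.00       118.7085       118.7085
  2       125.00       112.7336       225.4671
  3       125.00       107.0594       321.1783
  4       125.00       101.6709       406.6835
  5       125.00        96.5535       482.7677
  6       125.00        91.6938       550.1626
  7       125.00        87.0786       609.5502
  8       125.00        82.6957       661.5658
  9       125.00        78.5334       706.8010
  10   50,125.00    29,906.8501   299,068.5009
  Σ                 30,783.5775   303,151.3854
P = 30,783.5775; Macaulay duration = 303,151.3854 / 30,783.5775 = 9.84783 half-year periods = 4.92391 years.
Modified duration = D_Mac / (1 + y) = 4.92391 / 1.053 = 4.67608 years.

4.6761 years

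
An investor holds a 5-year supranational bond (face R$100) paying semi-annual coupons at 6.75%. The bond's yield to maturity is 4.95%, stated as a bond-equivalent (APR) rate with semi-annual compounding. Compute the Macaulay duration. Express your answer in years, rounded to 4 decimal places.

4.3556 years

Periodic yield y = 0.02475. Discount each cash flow and weight by its period:
  t   CF        PV=CF/(1+0.02475)^t    t·PV
  1        3.375         3.2935         3.2935
  2        3.375         3.2139         6.4279
  3        3.375         3.1363         9.4090
  4        3.375         3.0606        12.2423
  5        3.375         2.9866        14.9332
  6        3.375         2.9145        17.4871
  7        3.375         2.8441        19.9089
  8        3.375         2.7754        22.2034
  9        3.375         2.7084        24.3756
  10     103.375        80.9536       809.5362
  Σ                    107.8870       939.8170
Price P = Σ PV = 107.8870.
Macaulay duration = Σ(t·PV) / P = 939.8170 / 107.8870 = 8.71112 half-year periods.
In years: 8.71112 / 2 = 4.35556 years.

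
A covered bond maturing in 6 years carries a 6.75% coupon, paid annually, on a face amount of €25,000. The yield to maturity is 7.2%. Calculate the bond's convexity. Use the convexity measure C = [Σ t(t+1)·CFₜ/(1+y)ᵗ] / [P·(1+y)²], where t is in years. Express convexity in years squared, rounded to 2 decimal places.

29.46

With y = 0.072:
  t   CF        PV=CF/(1+0.072)^t    t·PV        t(t+1)·PV
  1     1,687.50     1,574.1604     1,574.1604       3,148.3209
  2     1,687.50     1,468.4333     2,936.8665       8,810.5995
  3     1,687.50     1,369.8071     4,109.4214      16,437.6857
  4     1,687.50     1,277.8052     5,111.2207      25,556.1033
  5     1,687.50     1,191.9824     5,959.9122      35,759.4730
  6    26,687.50    17,584.8707   105,509.2244     738,564.5709
  Σ                 24,467.0592   125,200.8056     828,276.7533
P = 24,467.0592.
Convexity = Σ t(t+1)·PV / [P·(1+y)²] = 828,276.7533 / (24,467.0592 × 1.149184) = 29.45806.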